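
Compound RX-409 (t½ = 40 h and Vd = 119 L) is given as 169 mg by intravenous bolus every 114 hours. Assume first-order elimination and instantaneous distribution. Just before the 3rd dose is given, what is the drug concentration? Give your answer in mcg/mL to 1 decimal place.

f = (1/2)^(τ/t½) = (1/2)^(114/40) ≈ 0.1387.
C₀ = D/Vd = 169/119 ≈ 1.420 mcg/mL.
Before the 3rd dose, 2 doses have been given. Superposition: Cmin = C₀·(f + f²).
≈ 1.420 × (0.1387 + 0.0192) ≈ 1.420 × 0.1579 ≈ 0.224 mcg/mL.

0.2 mcg/mL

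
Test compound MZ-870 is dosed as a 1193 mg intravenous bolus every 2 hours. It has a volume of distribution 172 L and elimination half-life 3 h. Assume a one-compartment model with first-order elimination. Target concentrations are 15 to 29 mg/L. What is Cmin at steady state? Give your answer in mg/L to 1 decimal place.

11.8 mg/L

k = ln2/t½ = ln2/3 ≈ 0.231049 h⁻¹; fraction remaining f = e^(−kτ) = e^(−0.231049×2) ≈ 0.6300.
Each bolus raises the concentration by D/Vd = 1193/172 ≈ 6.936 mg/L.
Steady-state trough Cmin,ss = C₀·f/(1−f) ≈ 6.936 × 0.6300/0.3700 ≈ 11.810 mg/L.
Trough 11.8 mg/L vs MEC 15 mg/L: subtherapeutic.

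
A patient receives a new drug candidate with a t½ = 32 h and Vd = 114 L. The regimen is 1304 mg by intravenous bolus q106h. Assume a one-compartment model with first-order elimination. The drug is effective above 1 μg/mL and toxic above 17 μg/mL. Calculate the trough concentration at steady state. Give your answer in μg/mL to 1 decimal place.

τ/t½ = 106/32 ≈ 3.3125, so fraction remaining f = (1/2)^(106/32) ≈ 0.1007.
Accumulation ratio R = 1/(1 − f) ≈ 1/0.8993 ≈ 1.1120.
Single-dose peak C₀ = D/Vd = 1304/114 ≈ 11.439 μg/mL.
Steady-state peak Cmax,ss = C₀·R ≈ 11.439 × 1.1120 ≈ 12.720 μg/mL.
One interval later, Cmin,ss = Cmax,ss·e^(−kτ) ≈ 12.720 × 0.1007 ≈ 1.281 μg/mL.
Trough 1.3 μg/mL vs MEC 1 μg/mL: adequate.

1.3 μg/mL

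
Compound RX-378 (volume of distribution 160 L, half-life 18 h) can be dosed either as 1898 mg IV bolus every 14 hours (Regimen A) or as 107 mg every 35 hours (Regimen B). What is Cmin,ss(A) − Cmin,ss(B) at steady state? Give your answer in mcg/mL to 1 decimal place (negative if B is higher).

Regimen A: f = (1/2)^(14/18) ≈ 0.5833; Cmin,ss = (1898/160)·f/(1−f) ≈ 16.605 mcg/mL.
Regimen B: f = (1/2)^(35/18) ≈ 0.2598; Cmin,ss = (107/160)·f/(1−f) ≈ 0.235 mcg/mL.
Difference ≈ 16.605 − 0.235 ≈ 16.370 mcg/mL.

16.4 mcg/mL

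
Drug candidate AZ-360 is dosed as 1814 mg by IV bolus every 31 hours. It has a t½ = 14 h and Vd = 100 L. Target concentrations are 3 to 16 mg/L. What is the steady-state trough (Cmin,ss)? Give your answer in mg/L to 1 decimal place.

5.0 mg/L

Over one 31-h interval, 31/14 ≈ 2.2143 half-lives elapse, leaving f ≈ 0.2155 of each dose.
Single-dose peak C₀ = D/Vd = 1814/100 ≈ 18.140 mg/L.
Steady-state trough Cmin,ss = C₀·f/(1−f) ≈ 18.140 × 0.2155/0.7845 ≈ 4.983 mg/L.
Trough 5.0 mg/L vs MEC 3 mg/L: adequate.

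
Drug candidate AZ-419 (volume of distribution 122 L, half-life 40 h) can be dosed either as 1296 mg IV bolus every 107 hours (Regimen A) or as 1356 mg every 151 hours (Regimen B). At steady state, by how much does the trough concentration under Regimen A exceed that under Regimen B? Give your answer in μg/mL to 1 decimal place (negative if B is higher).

Regimen A: f = (1/2)^(107/40) ≈ 0.1566; Cmin,ss = (1296/122)·f/(1−f) ≈ 1.972 μg/mL.
Regimen B: f = (1/2)^(151/40) ≈ 0.0730; Cmin,ss = (1356/122)·f/(1−f) ≈ 0.875 μg/mL.
Difference ≈ 1.972 − 0.875 ≈ 1.097 μg/mL.

1.1 μg/mL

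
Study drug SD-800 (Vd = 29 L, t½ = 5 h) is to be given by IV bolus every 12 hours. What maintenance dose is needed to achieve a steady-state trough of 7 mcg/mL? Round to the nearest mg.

868 mg

τ/t½ = 12/5 ≈ 2.4, so f = (1/2)^(12/5) ≈ 0.189465.
Cmin,ss = (D/Vd)·f/(1−f), so D = Cmin,ss·Vd·(1−f)/f.
D = 7 × 29 × (1−f)/f ≈ 7 × 29 × 4.27802 ≈ 868.44 mg.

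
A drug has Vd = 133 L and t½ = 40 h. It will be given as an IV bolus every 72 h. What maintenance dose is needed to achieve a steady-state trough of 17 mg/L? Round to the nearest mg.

τ/t½ = 72/40 ≈ 1.8, so f = (1/2)^(72/40) ≈ 0.287175.
Cmin,ss = (D/Vd)·f/(1−f), so D = Cmin,ss·Vd·(1−f)/f.
D = 17 × 133 × (1−f)/f ≈ 17 × 133 × 2.48220 ≈ 5612.25 mg.

5612 mg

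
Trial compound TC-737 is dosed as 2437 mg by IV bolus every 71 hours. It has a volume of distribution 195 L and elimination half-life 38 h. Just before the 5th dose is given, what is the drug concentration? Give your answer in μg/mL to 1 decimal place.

f = (1/2)^(τ/t½) = (1/2)^(71/38) ≈ 0.2739.
C₀ = D/Vd = 2437/195 ≈ 12.497 μg/mL.
Before the 5th dose, 4 doses have been given. Superposition: Cmin = C₀·(f + f² + … + f^4).
≈ 12.497 × (0.2739 + 0.0750 + 0.0205 + 0.0056) ≈ 12.497 × 0.3750 ≈ 4.686 μg/mL.

4.7 μg/mL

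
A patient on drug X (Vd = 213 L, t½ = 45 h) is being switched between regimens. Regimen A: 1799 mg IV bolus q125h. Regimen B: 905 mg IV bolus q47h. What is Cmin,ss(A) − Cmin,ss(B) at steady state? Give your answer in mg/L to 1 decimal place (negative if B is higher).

Regimen A: f = (1/2)^(125/45) ≈ 0.1458; Cmin,ss = (1799/213)·f/(1−f) ≈ 1.442 mg/L.
Regimen B: f = (1/2)^(47/45) ≈ 0.4848; Cmin,ss = (905/213)·f/(1−f) ≈ 3.998 mg/L.
Difference ≈ 1.442 − 3.998 ≈ -2.556 mg/L.

-2.6 mg/L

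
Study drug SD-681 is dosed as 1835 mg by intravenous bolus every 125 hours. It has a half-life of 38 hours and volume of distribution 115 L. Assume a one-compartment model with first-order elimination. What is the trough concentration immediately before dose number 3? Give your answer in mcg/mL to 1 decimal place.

f = (1/2)^(τ/t½) = (1/2)^(125/38) ≈ 0.1023.
C₀ = D/Vd = 1835/115 ≈ 15.957 mcg/mL.
Before the 3rd dose, 2 doses have been given. Superposition: Cmin = C₀·(f + f²).
≈ 15.957 × (0.1023 + 0.0105) ≈ 15.957 × 0.1128 ≈ 1.800 mcg/mL.

1.8 mcg/mL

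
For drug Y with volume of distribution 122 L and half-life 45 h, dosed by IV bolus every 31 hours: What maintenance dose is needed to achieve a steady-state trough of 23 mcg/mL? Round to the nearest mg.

τ/t½ = 31/45 ≈ 0.68889, so f = (1/2)^(31/45) ≈ 0.620331.
Cmin,ss = (D/Vd)·f/(1−f), so D = Cmin,ss·Vd·(1−f)/f.
D = 23 × 122 × (1−f)/f ≈ 23 × 122 × 0.61204 ≈ 1717.38 mg.

1717 mg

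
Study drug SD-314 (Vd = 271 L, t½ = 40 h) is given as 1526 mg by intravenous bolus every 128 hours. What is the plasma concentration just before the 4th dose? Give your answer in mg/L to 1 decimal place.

0.7 mg/L

f = (1/2)^(τ/t½) = (1/2)^(128/40) ≈ 0.1088.
C₀ = D/Vd = 1526/271 ≈ 5.631 mg/L.
Before the 4th dose, 3 doses have been given. Superposition: Cmin = C₀·(f + f² + … + f^3).
≈ 5.631 × (0.1088 + 0.0118 + 0.0013) ≈ 5.631 × 0.1219 ≈ 0.686 mg/L.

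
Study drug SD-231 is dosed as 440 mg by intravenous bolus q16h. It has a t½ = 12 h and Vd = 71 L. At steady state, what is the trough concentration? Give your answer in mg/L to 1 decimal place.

τ/t½ = 16/12 ≈ 1.3333, so fraction remaining f = (1/2)^(16/12) ≈ 0.3969.
Each bolus raises the concentration by D/Vd = 440/71 ≈ 6.197 mg/L.
Steady-state trough Cmin,ss = C₀·f/(1−f) ≈ 6.197 × 0.3969/0.6031 ≈ 4.078 mg/L.

4.1 mg/L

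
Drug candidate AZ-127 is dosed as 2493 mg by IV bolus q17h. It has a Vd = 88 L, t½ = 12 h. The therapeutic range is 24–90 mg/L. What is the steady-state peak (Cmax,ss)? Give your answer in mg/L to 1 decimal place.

45.3 mg/L

τ/t½ = 17/12 ≈ 1.4167, so fraction remaining f = (1/2)^(17/12) ≈ 0.3746.
At steady state, accumulation factor R = 1/(1 − e^(−kτ)) ≈ 1.5990.
Each bolus raises the concentration by D/Vd = 2493/88 ≈ 28.330 mg/L.
Steady-state peak Cmax,ss = C₀·R ≈ 28.330 × 1.5990 ≈ 45.300 mg/L.
Peak 45.3 mg/L vs MTC 90 mg/L: below toxic threshold.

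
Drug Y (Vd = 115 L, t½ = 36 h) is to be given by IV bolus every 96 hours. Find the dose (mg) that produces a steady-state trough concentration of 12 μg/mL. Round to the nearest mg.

τ/t½ = 96/36 ≈ 2.6667, so f = (1/2)^(96/36) ≈ 0.157490.
Cmin,ss = (D/Vd)·f/(1−f), so D = Cmin,ss·Vd·(1−f)/f.
D = 12 × 115 × (1−f)/f ≈ 12 × 115 × 5.34961 ≈ 7382.46 mg.

7382 mg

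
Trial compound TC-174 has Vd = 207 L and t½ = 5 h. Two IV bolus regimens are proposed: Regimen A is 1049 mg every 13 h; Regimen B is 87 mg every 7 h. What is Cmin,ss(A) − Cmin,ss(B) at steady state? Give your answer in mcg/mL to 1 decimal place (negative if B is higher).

0.7 mcg/mL

Regimen A: f = (1/2)^(13/5) ≈ 0.1649; Cmin,ss = (1049/207)·f/(1−f) ≈ 1.001 mcg/mL.
Regimen B: f = (1/2)^(7/5) ≈ 0.3789; Cmin,ss = (87/207)·f/(1−f) ≈ 0.256 mcg/mL.
Difference ≈ 1.001 − 0.256 ≈ 0.745 mcg/mL.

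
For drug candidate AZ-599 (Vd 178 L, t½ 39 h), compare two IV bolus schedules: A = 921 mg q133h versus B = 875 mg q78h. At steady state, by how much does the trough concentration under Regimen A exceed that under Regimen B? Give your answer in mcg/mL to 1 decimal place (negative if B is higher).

Regimen A: f = (1/2)^(133/39) ≈ 0.0941; Cmin,ss = (921/178)·f/(1−f) ≈ 0.537 mcg/mL.
Regimen B: f = (1/2)^(78/39) ≈ 0.2500; Cmin,ss = (875/178)·f/(1−f) ≈ 1.639 mcg/mL.
Difference ≈ 0.537 − 1.639 ≈ -1.102 mcg/mL.

-1.1 mcg/mL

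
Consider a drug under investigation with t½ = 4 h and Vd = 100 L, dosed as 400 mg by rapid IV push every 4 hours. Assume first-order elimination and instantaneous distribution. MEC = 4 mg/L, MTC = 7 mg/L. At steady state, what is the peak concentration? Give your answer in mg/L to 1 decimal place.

τ = 4 h = 1 half-life, so f = (1/2)^1 = 0.5.
At steady state, R = 1/(1 − 0.5) = 2/1.
Single-dose peak C₀ = D/Vd = 400/100 = 4 mg/L.
Steady-state peak Cmax,ss = C₀·R = 4 × 2/1 ≈ 8.000 mg/L.
Peak 8.0 mg/L vs MTC 7 mg/L: exceeds toxic threshold.

8.0 mg/L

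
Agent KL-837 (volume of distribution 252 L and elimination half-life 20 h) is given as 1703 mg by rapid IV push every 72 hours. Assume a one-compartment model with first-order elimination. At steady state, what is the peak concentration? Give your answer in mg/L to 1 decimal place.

7.4 mg/L

Over one 72-h interval, 72/20 ≈ 3.6 half-lives elapse, leaving f ≈ 0.0825 of each dose.
At steady state, accumulation factor R = 1/(1 − e^(−kτ)) ≈ 1.0899.
Each bolus raises the concentration by D/Vd = 1703/252 ≈ 6.758 mg/L.
Steady-state peak Cmax,ss = C₀·R ≈ 6.758 × 1.0899 ≈ 7.366 mg/L.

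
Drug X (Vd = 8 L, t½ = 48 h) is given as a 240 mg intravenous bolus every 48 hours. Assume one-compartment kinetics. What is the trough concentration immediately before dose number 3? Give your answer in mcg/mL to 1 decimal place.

22.5 mcg/mL

f = (1/2)^(τ/t½) = (1/2)^(48/48) ≈ 0.5000.
C₀ = D/Vd = 240/8 ≈ 30.000 mcg/mL.
Before the 3rd dose, 2 doses have been given. Superposition: Cmin = C₀·(f + f²).
≈ 30.000 × (0.5000 + 0.2500) ≈ 30.000 × 0.7500 ≈ 22.500 mcg/mL.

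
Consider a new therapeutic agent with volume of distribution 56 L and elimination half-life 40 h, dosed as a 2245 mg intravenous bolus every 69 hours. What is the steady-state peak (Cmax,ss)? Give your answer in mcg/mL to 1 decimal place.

57.5 mcg/mL

k = ln2/t½ = ln2/40 ≈ 0.017329 h⁻¹; fraction remaining f = e^(−kτ) = e^(−0.017329×69) ≈ 0.3025.
At steady state, accumulation factor R = 1/(1 − e^(−kτ)) ≈ 1.4337.
Single-dose peak C₀ = D/Vd = 2245/56 ≈ 40.089 mcg/mL.
Steady-state peak Cmax,ss = C₀·R ≈ 40.089 × 1.4337 ≈ 57.476 mcg/mL.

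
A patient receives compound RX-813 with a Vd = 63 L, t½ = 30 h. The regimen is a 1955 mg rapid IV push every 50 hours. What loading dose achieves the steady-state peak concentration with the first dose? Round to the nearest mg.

2854 mg

f = (1/2)^(50/30) ≈ 0.314980; accumulation ratio R = 1/(1−f) ≈ 1.45981.
Loading dose to hit Cmax,ss on first dose: D_load = D_maint·R ≈ 1955 × 1.45981 ≈ 2853.93 mg.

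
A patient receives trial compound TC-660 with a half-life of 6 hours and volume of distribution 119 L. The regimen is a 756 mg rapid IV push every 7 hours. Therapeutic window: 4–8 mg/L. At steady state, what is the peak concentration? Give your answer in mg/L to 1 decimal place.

11.5 mg/L

τ/t½ = 7/6 ≈ 1.1667, so fraction remaining f = (1/2)^(7/6) ≈ 0.4454.
Accumulation ratio R = 1/(1 − f) ≈ 1/0.5546 ≈ 1.8031.
Single-dose peak C₀ = D/Vd = 756/119 ≈ 6.353 mg/L.
Steady-state peak Cmax,ss = C₀·R ≈ 6.353 × 1.8031 ≈ 11.455 mg/L.
Peak 11.5 mg/L vs MTC 8 mg/L: exceeds toxic threshold.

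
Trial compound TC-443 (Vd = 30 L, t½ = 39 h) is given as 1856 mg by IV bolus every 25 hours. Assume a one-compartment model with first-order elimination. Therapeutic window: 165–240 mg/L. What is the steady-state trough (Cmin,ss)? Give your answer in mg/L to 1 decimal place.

110.6 mg/L

k = ln2/t½ = ln2/39 ≈ 0.017773 h⁻¹; fraction remaining f = e^(−kτ) = e^(−0.017773×25) ≈ 0.6413.
Each bolus raises the concentration by D/Vd = 1856/30 ≈ 61.867 mg/L.
Steady-state trough Cmin,ss = C₀·f/(1−f) ≈ 61.867 × 0.6413/0.3587 ≈ 110.609 mg/L.
Trough 110.6 mg/L vs MEC 165 mg/L: subtherapeutic.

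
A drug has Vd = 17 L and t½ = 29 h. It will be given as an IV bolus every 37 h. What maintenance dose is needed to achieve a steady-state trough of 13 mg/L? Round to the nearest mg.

314 mg

τ/t½ = 37/29 ≈ 1.2759, so f = (1/2)^(37/29) ≈ 0.412978.
Cmin,ss = (D/Vd)·f/(1−f), so D = Cmin,ss·Vd·(1−f)/f.
D = 13 × 17 × (1−f)/f ≈ 13 × 17 × 1.42144 ≈ 314.14 mg.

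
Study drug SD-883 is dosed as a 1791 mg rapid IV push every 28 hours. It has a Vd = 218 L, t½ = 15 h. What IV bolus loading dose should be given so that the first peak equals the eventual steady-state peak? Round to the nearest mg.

2468 mg

f = (1/2)^(28/15) ≈ 0.274206; accumulation ratio R = 1/(1−f) ≈ 1.37780.
Loading dose to hit Cmax,ss on first dose: D_load = D_maint·R ≈ 1791 × 1.37780 ≈ 2467.64 mg.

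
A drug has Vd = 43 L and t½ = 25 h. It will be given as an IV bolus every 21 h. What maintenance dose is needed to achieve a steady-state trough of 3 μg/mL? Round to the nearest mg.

τ/t½ = 21/25 ≈ 0.84, so f = (1/2)^(21/25) ≈ 0.558644.
Cmin,ss = (D/Vd)·f/(1−f), so D = Cmin,ss·Vd·(1−f)/f.
D = 3 × 43 × (1−f)/f ≈ 3 × 43 × 0.79005 ≈ 101.92 mg.

102 mg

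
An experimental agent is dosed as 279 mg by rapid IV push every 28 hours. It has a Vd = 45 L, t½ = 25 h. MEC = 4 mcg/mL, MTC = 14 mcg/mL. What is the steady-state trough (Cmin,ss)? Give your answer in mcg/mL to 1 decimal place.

k = ln2/t½ = ln2/25 ≈ 0.027726 h⁻¹; fraction remaining f = e^(−kτ) = e^(−0.027726×28) ≈ 0.4601.
At steady state, accumulation factor R = 1/(1 − e^(−kτ)) ≈ 1.8522.
Each bolus raises the concentration by D/Vd = 279/45 ≈ 6.200 mcg/mL.
Cmax,ss = C₀/(1 − f) ≈ 6.200/0.5399 ≈ 11.484 mcg/mL.
One interval later, Cmin,ss = Cmax,ss·e^(−kτ) ≈ 11.484 × 0.4601 ≈ 5.284 mcg/mL.
Trough 5.3 mcg/mL vs MEC 4 mcg/mL: adequate.

5.3 mcg/mL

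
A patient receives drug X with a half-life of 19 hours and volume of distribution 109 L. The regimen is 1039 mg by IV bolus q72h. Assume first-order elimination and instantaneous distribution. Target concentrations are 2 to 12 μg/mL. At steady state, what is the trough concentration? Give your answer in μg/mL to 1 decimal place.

0.7 μg/mL

τ/t½ = 72/19 ≈ 3.7895, so fraction remaining f = (1/2)^(72/19) ≈ 0.0723.
Accumulation ratio R = 1/(1 − f) ≈ 1/0.9277 ≈ 1.0779.
Each bolus raises the concentration by D/Vd = 1039/109 ≈ 9.532 μg/mL.
Cmax,ss = C₀/(1 − f) ≈ 9.532/0.9277 ≈ 10.275 μg/mL.
One interval later, Cmin,ss = Cmax,ss·e^(−kτ) ≈ 10.275 × 0.0723 ≈ 0.743 μg/mL.
Trough 0.7 μg/mL vs MEC 2 μg/mL: subtherapeutic.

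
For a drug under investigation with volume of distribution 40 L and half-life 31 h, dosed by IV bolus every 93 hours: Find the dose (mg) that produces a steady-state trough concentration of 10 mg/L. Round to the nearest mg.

τ/t½ = 93/31 ≈ 3, so f = (1/2)^(93/31) ≈ 0.125000.
Cmin,ss = (D/Vd)·f/(1−f), so D = Cmin,ss·Vd·(1−f)/f.
D = 10 × 40 × (1−f)/f ≈ 10 × 40 × 7.00000 ≈ 2800.00 mg.

2800 mg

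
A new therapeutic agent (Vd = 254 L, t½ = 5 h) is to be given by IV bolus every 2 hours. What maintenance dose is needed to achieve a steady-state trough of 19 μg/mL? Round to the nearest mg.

τ/t½ = 2/5 ≈ 0.4, so f = (1/2)^(2/5) ≈ 0.757858.
Cmin,ss = (D/Vd)·f/(1−f), so D = Cmin,ss·Vd·(1−f)/f.
D = 19 × 254 × (1−f)/f ≈ 19 × 254 × 0.31951 ≈ 1541.96 mg.

1542 mg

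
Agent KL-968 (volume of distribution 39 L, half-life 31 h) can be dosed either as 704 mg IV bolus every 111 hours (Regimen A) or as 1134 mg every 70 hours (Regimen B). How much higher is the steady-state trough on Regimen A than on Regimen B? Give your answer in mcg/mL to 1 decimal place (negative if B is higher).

Regimen A: f = (1/2)^(111/31) ≈ 0.0836; Cmin,ss = (704/39)·f/(1−f) ≈ 1.647 mcg/mL.
Regimen B: f = (1/2)^(70/31) ≈ 0.2091; Cmin,ss = (1134/39)·f/(1−f) ≈ 7.687 mcg/mL.
Difference ≈ 1.647 − 7.687 ≈ -6.040 mcg/mL.

-6.0 mcg/mL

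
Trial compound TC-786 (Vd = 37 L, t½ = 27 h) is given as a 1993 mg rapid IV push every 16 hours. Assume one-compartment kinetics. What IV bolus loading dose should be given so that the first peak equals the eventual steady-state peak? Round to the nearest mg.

5917 mg

f = (1/2)^(16/27) ≈ 0.663150; accumulation ratio R = 1/(1−f) ≈ 2.96868.
Loading dose to hit Cmax,ss on first dose: D_load = D_maint·R ≈ 1993 × 2.96868 ≈ 5916.58 mg.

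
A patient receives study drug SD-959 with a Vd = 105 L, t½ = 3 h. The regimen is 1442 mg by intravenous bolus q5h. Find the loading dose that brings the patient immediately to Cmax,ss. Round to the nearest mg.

2105 mg

f = (1/2)^(5/3) ≈ 0.314980; accumulation ratio R = 1/(1−f) ≈ 1.45981.
Loading dose to hit Cmax,ss on first dose: D_load = D_maint·R ≈ 1442 × 1.45981 ≈ 2105.05 mg.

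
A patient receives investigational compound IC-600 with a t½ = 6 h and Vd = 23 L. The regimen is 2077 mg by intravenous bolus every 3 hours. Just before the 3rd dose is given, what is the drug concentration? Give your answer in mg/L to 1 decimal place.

f = (1/2)^(τ/t½) = (1/2)^(3/6) ≈ 0.7071.
C₀ = D/Vd = 2077/23 ≈ 90.304 mg/L.
Before the 3rd dose, 2 doses have been given. Superposition: Cmin = C₀·(f + f²).
≈ 90.304 × (0.7071 + 0.5000) ≈ 90.304 × 1.2071 ≈ 109.006 mg/L.

109.0 mg/L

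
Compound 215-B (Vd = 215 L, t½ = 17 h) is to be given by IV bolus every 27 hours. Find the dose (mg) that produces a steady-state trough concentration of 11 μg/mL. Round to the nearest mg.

4746 mg

τ/t½ = 27/17 ≈ 1.5882, so f = (1/2)^(27/17) ≈ 0.332578.
Cmin,ss = (D/Vd)·f/(1−f), so D = Cmin,ss·Vd·(1−f)/f.
D = 11 × 215 × (1−f)/f ≈ 11 × 215 × 2.00681 ≈ 4746.11 mg.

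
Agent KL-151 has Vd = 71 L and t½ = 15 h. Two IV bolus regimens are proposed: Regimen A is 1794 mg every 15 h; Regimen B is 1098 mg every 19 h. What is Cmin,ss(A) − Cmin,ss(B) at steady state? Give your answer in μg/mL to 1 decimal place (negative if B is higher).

14.3 μg/mL

Regimen A: f = (1/2)^(15/15) ≈ 0.5000; Cmin,ss = (1794/71)·f/(1−f) ≈ 25.268 μg/mL.
Regimen B: f = (1/2)^(19/15) ≈ 0.4156; Cmin,ss = (1098/71)·f/(1−f) ≈ 10.998 μg/mL.
Difference ≈ 25.268 − 10.998 ≈ 14.270 μg/mL.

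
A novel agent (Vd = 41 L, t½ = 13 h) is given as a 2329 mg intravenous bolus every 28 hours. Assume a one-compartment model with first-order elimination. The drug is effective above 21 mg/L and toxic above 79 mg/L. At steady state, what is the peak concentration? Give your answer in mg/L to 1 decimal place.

73.3 mg/L

Over one 28-h interval, 28/13 ≈ 2.1538 half-lives elapse, leaving f ≈ 0.2247 of each dose.
Accumulation ratio R = 1/(1 − f) ≈ 1/0.7753 ≈ 1.2898.
Single-dose peak C₀ = D/Vd = 2329/41 ≈ 56.805 mg/L.
Steady-state peak Cmax,ss = C₀·R ≈ 56.805 × 1.2898 ≈ 73.267 mg/L.
Peak 73.3 mg/L vs MTC 79 mg/L: below toxic threshold.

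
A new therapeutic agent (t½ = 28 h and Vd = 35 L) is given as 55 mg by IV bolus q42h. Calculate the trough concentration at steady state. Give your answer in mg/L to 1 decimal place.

τ/t½ = 42/28 ≈ 1.5, so fraction remaining f = (1/2)^(42/28) ≈ 0.3536.
At steady state, accumulation factor R = 1/(1 − e^(−kτ)) ≈ 1.5470.
Each bolus raises the concentration by D/Vd = 55/35 ≈ 1.571 mg/L.
Steady-state peak Cmax,ss = C₀·R ≈ 1.571 × 1.5470 ≈ 2.430 mg/L.
Steady-state trough Cmin,ss = Cmax,ss·f ≈ 2.430 × 0.3536 ≈ 0.859 mg/L.

0.9 mg/L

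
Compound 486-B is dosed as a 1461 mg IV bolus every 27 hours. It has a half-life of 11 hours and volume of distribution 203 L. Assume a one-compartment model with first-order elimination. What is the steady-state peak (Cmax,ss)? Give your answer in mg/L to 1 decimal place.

τ/t½ = 27/11 ≈ 2.4545, so fraction remaining f = (1/2)^(27/11) ≈ 0.1824.
Accumulation ratio R = 1/(1 − f) ≈ 1/0.8176 ≈ 1.2231.
Each bolus raises the concentration by D/Vd = 1461/203 ≈ 7.197 mg/L.
Steady-state peak Cmax,ss = C₀·R ≈ 7.197 × 1.2231 ≈ 8.803 mg/L.

8.8 mg/L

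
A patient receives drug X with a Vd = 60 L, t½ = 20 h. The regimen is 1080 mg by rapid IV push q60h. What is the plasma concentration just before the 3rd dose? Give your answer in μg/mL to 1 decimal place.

2.5 μg/mL

f = (1/2)^(τ/t½) = (1/2)^(60/20) ≈ 0.1250.
C₀ = D/Vd = 1080/60 ≈ 18.000 μg/mL.
Before the 3rd dose, 2 doses have been given. Superposition: Cmin = C₀·(f + f²).
≈ 18.000 × (0.1250 + 0.0156) ≈ 18.000 × 0.1406 ≈ 2.531 μg/mL.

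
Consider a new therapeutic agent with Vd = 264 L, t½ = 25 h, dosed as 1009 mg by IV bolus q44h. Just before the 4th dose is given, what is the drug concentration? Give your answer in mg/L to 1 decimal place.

1.6 mg/L

f = (1/2)^(τ/t½) = (1/2)^(44/25) ≈ 0.2952.
C₀ = D/Vd = 1009/264 ≈ 3.822 mg/L.
Before the 4th dose, 3 doses have been given. Superposition: Cmin = C₀·(f + f² + … + f^3).
≈ 3.822 × (0.2952 + 0.0871 + 0.0257) ≈ 3.822 × 0.4080 ≈ 1.559 mg/L.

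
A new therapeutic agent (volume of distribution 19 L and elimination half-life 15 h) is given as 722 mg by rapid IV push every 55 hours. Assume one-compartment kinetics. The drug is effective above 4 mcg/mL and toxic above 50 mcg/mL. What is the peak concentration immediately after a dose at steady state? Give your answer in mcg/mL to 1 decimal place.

τ/t½ = 55/15 ≈ 3.6667, so fraction remaining f = (1/2)^(55/15) ≈ 0.0787.
Accumulation ratio R = 1/(1 − f) ≈ 1/0.9213 ≈ 1.0854.
Each bolus raises the concentration by D/Vd = 722/19 ≈ 38.000 mcg/mL.
Steady-state peak Cmax,ss = C₀·R ≈ 38.000 × 1.0854 ≈ 41.245 mcg/mL.
Peak 41.2 mcg/mL vs MTC 50 mcg/mL: below toxic threshold.

41.2 mcg/mL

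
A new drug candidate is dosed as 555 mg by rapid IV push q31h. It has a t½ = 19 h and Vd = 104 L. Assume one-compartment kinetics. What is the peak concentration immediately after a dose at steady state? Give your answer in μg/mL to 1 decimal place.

7.9 μg/mL

Over one 31-h interval, 31/19 ≈ 1.6316 half-lives elapse, leaving f ≈ 0.3227 of each dose.
At steady state, accumulation factor R = 1/(1 − e^(−kτ)) ≈ 1.4765.
Each bolus raises the concentration by D/Vd = 555/104 ≈ 5.337 μg/mL.
Cmax,ss = C₀/(1 − f) ≈ 5.337/0.6773 ≈ 7.880 μg/mL.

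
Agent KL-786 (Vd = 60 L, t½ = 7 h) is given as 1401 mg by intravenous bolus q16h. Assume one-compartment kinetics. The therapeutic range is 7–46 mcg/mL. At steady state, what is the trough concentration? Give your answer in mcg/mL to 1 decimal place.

6.0 mcg/mL

τ/t½ = 16/7 ≈ 2.2857, so fraction remaining f = (1/2)^(16/7) ≈ 0.2051.
Accumulation ratio R = 1/(1 − f) ≈ 1/0.7949 ≈ 1.2580.
Single-dose peak C₀ = D/Vd = 1401/60 ≈ 23.350 mcg/mL.
Steady-state peak Cmax,ss = C₀·R ≈ 23.350 × 1.2580 ≈ 29.374 mcg/mL.
One interval later, Cmin,ss = Cmax,ss·e^(−kτ) ≈ 29.374 × 0.2051 ≈ 6.025 mcg/mL.
Trough 6.0 mcg/mL vs MEC 7 mcg/mL: subtherapeutic.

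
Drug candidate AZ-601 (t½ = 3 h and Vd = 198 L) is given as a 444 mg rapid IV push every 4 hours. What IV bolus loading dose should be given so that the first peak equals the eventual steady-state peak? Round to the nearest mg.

f = (1/2)^(4/3) ≈ 0.396850; accumulation ratio R = 1/(1−f) ≈ 1.65796.
Loading dose to hit Cmax,ss on first dose: D_load = D_maint·R ≈ 444 × 1.65796 ≈ 736.13 mg.

736 mg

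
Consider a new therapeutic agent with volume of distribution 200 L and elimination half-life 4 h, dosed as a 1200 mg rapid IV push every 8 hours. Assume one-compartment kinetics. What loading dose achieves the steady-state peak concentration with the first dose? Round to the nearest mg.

f = (1/2)^(8/4) ≈ 0.250000; accumulation ratio R = 1/(1−f) ≈ 1.33333.
Loading dose to hit Cmax,ss on first dose: D_load = D_maint·R ≈ 1200 × 1.33333 ≈ 1600.00 mg.

1600 mg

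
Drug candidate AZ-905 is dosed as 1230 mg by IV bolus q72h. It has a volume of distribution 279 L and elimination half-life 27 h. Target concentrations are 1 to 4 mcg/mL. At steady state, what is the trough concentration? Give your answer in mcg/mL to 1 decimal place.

τ/t½ = 72/27 ≈ 2.6667, so fraction remaining f = (1/2)^(72/27) ≈ 0.1575.
Accumulation ratio R = 1/(1 − f) ≈ 1/0.8425 ≈ 1.1869.
Single-dose peak C₀ = D/Vd = 1230/279 ≈ 4.409 mcg/mL.
Cmax,ss = C₀/(1 − f) ≈ 4.409/0.8425 ≈ 5.233 mcg/mL.
Steady-state trough Cmin,ss = Cmax,ss·f ≈ 5.233 × 0.1575 ≈ 0.824 mcg/mL.
Trough 0.8 mcg/mL vs MEC 1 mcg/mL: subtherapeutic.

0.8 mcg/mL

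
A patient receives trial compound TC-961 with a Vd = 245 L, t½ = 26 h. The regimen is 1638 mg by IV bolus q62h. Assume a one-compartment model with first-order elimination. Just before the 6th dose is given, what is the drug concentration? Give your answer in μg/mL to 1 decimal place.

1.6 μg/mL

f = (1/2)^(τ/t½) = (1/2)^(62/26) ≈ 0.1915.
C₀ = D/Vd = 1638/245 ≈ 6.686 μg/mL.
Before the 6th dose, 5 doses have been given. Superposition: Cmin = C₀·(f + f² + … + f^5).
≈ 6.686 × (0.1915 + 0.0367 + 0.0070 + 0.0013 + 0.0003) ≈ 6.686 × 0.2368 ≈ 1.583 μg/mL.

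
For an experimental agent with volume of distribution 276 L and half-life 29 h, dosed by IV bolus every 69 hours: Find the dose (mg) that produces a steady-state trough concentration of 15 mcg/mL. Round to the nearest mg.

τ/t½ = 69/29 ≈ 2.3793, so f = (1/2)^(69/29) ≈ 0.192201.
Cmin,ss = (D/Vd)·f/(1−f), so D = Cmin,ss·Vd·(1−f)/f.
D = 15 × 276 × (1−f)/f ≈ 15 × 276 × 4.20289 ≈ 17399.96 mg.

17400 mg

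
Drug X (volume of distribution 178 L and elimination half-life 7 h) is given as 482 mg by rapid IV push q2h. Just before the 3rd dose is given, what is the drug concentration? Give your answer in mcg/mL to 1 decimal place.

4.0 mcg/mL

f = (1/2)^(τ/t½) = (1/2)^(2/7) ≈ 0.8203.
C₀ = D/Vd = 482/178 ≈ 2.708 mcg/mL.
Before the 3rd dose, 2 doses have been given. Superposition: Cmin = C₀·(f + f²).
≈ 2.708 × (0.8203 + 0.6729) ≈ 2.708 × 1.4932 ≈ 4.044 mcg/mL.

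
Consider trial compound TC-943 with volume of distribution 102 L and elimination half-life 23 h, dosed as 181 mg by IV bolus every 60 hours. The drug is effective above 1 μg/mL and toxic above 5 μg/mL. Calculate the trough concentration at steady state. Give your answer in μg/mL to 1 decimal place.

Over one 60-h interval, 60/23 ≈ 2.6087 half-lives elapse, leaving f ≈ 0.1639 of each dose.
Each bolus raises the concentration by D/Vd = 181/102 ≈ 1.775 μg/mL.
Steady-state trough Cmin,ss = C₀·f/(1−f) ≈ 1.775 × 0.1639/0.8361 ≈ 0.348 μg/mL.
Trough 0.3 μg/mL vs MEC 1 μg/mL: subtherapeutic.

0.3 μg/mL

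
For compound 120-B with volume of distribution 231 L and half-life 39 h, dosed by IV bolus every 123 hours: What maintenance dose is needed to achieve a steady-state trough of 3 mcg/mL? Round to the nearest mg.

5475 mg

τ/t½ = 123/39 ≈ 3.1538, so f = (1/2)^(123/39) ≈ 0.112356.
Cmin,ss = (D/Vd)·f/(1−f), so D = Cmin,ss·Vd·(1−f)/f.
D = 3 × 231 × (1−f)/f ≈ 3 × 231 × 7.90028 ≈ 5474.89 mg.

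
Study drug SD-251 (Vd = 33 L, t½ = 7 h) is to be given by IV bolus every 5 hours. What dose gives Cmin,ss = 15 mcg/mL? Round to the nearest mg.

τ/t½ = 5/7 ≈ 0.71429, so f = (1/2)^(5/7) ≈ 0.609507.
Cmin,ss = (D/Vd)·f/(1−f), so D = Cmin,ss·Vd·(1−f)/f.
D = 15 × 33 × (1−f)/f ≈ 15 × 33 × 0.64067 ≈ 317.13 mg.

317 mg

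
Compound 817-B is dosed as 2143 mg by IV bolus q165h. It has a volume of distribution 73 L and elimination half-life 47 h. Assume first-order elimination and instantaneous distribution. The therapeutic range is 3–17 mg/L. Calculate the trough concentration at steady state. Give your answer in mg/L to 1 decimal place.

2.8 mg/L

k = ln2/t½ = ln2/47 ≈ 0.014748 h⁻¹; fraction remaining f = e^(−kτ) = e^(−0.014748×165) ≈ 0.0877.
Each bolus raises the concentration by D/Vd = 2143/73 ≈ 29.356 mg/L.
Steady-state trough Cmin,ss = C₀·f/(1−f) ≈ 29.356 × 0.0877/0.9123 ≈ 2.822 mg/L.
Trough 2.8 mg/L vs MEC 3 mg/L: subtherapeutic.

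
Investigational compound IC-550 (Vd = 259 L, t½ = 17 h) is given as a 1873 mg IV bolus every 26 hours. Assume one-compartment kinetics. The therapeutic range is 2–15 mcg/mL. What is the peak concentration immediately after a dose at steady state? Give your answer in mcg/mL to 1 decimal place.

11.1 mcg/mL

τ/t½ = 26/17 ≈ 1.5294, so fraction remaining f = (1/2)^(26/17) ≈ 0.3464.
Accumulation ratio R = 1/(1 − f) ≈ 1/0.6536 ≈ 1.5300.
Single-dose peak C₀ = D/Vd = 1873/259 ≈ 7.232 mcg/mL.
Steady-state peak Cmax,ss = C₀·R ≈ 7.232 × 1.5300 ≈ 11.065 mcg/mL.
Peak 11.1 mcg/mL vs MTC 15 mcg/mL: below toxic threshold.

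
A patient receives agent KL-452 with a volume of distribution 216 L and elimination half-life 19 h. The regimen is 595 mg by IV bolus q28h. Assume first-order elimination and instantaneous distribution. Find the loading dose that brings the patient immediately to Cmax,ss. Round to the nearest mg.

f = (1/2)^(28/19) ≈ 0.360062; accumulation ratio R = 1/(1−f) ≈ 1.56265.
Loading dose to hit Cmax,ss on first dose: D_load = D_maint·R ≈ 595 × 1.56265 ≈ 929.78 mg.

930 mg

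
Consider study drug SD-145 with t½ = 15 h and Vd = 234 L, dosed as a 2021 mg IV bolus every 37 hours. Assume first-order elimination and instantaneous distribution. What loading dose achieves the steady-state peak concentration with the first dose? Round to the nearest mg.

f = (1/2)^(37/15) ≈ 0.180909; accumulation ratio R = 1/(1−f) ≈ 1.22087.
Loading dose to hit Cmax,ss on first dose: D_load = D_maint·R ≈ 2021 × 1.22087 ≈ 2467.38 mg.

2467 mg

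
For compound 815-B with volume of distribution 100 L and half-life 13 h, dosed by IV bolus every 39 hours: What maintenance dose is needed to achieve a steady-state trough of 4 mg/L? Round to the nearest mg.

τ/t½ = 39/13 ≈ 3, so f = (1/2)^(39/13) ≈ 0.125000.
Cmin,ss = (D/Vd)·f/(1−f), so D = Cmin,ss·Vd·(1−f)/f.
D = 4 × 100 × (1−f)/f ≈ 4 × 100 × 7.00000 ≈ 2800.00 mg.

2800 mg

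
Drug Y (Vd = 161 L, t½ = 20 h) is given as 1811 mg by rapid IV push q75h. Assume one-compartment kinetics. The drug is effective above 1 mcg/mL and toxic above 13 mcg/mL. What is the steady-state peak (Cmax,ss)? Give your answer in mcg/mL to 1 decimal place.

Over one 75-h interval, 75/20 ≈ 3.75 half-lives elapse, leaving f ≈ 0.0743 of each dose.
At steady state, accumulation factor R = 1/(1 − e^(−kτ)) ≈ 1.0803.
Single-dose peak C₀ = D/Vd = 1811/161 ≈ 11.248 mcg/mL.
Steady-state peak Cmax,ss = C₀·R ≈ 11.248 × 1.0803 ≈ 12.151 mcg/mL.
Peak 12.2 mcg/mL vs MTC 13 mcg/mL: below toxic threshold.

12.2 mcg/mL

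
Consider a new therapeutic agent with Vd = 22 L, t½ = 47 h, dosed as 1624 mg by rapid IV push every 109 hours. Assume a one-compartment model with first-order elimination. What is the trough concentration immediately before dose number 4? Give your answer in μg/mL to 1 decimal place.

18.4 μg/mL

f = (1/2)^(τ/t½) = (1/2)^(109/47) ≈ 0.2004.
C₀ = D/Vd = 1624/22 ≈ 73.818 μg/mL.
Before the 4th dose, 3 doses have been given. Superposition: Cmin = C₀·(f + f² + … + f^3).
≈ 73.818 × (0.2004 + 0.0402 + 0.0080) ≈ 73.818 × 0.2486 ≈ 18.351 μg/mL.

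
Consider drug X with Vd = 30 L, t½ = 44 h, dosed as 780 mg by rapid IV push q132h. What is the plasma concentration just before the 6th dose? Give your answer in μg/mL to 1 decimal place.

3.7 μg/mL

f = (1/2)^(τ/t½) = (1/2)^(132/44) ≈ 0.1250.
C₀ = D/Vd = 780/30 ≈ 26.000 μg/mL.
Before the 6th dose, 5 doses have been given. Superposition: Cmin = C₀·(f + f² + … + f^5).
≈ 26.000 × (0.1250 + 0.0156 + 0.0020 + 0.0002 + 0.0000) ≈ 26.000 × 0.1428 ≈ 3.713 μg/mL.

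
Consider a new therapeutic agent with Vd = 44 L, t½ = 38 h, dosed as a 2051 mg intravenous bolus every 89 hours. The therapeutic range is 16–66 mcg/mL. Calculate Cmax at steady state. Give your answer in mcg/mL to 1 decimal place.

k = ln2/t½ = ln2/38 ≈ 0.018241 h⁻¹; fraction remaining f = e^(−kτ) = e^(−0.018241×89) ≈ 0.1972.
Accumulation ratio R = 1/(1 − f) ≈ 1/0.8028 ≈ 1.2456.
Single-dose peak C₀ = D/Vd = 2051/44 ≈ 46.614 mcg/mL.
Cmax,ss = C₀/(1 − f) ≈ 46.614/0.8028 ≈ 58.064 mcg/mL.
Peak 58.1 mcg/mL vs MTC 66 mcg/mL: below toxic threshold.

58.1 mcg/mL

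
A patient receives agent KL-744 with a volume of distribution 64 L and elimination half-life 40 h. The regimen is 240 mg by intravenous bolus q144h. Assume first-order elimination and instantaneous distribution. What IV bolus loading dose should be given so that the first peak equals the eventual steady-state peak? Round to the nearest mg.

f = (1/2)^(144/40) ≈ 0.082469; accumulation ratio R = 1/(1−f) ≈ 1.08988.
Loading dose to hit Cmax,ss on first dose: D_load = D_maint·R ≈ 240 × 1.08988 ≈ 261.57 mg.

262 mg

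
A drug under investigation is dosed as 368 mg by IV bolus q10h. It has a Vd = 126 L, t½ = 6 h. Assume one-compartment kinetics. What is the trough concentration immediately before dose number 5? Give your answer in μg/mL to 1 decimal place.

f = (1/2)^(τ/t½) = (1/2)^(10/6) ≈ 0.3150.
C₀ = D/Vd = 368/126 ≈ 2.921 μg/mL.
Before the 5th dose, 4 doses have been given. Superposition: Cmin = C₀·(f + f² + … + f^4).
≈ 2.921 × (0.3150 + 0.0992 + 0.0313 + 0.0098) ≈ 2.921 × 0.4553 ≈ 1.330 μg/mL.

1.3 μg/mL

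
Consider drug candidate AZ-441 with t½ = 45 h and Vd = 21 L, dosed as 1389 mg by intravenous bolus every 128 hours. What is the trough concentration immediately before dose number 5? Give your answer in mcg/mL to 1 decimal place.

f = (1/2)^(τ/t½) = (1/2)^(128/45) ≈ 0.1392.
C₀ = D/Vd = 1389/21 ≈ 66.143 mcg/mL.
Before the 5th dose, 4 doses have been given. Superposition: Cmin = C₀·(f + f² + … + f^4).
≈ 66.143 × (0.1392 + 0.0194 + 0.0027 + 0.0004) ≈ 66.143 × 0.1617 ≈ 10.695 mcg/mL.

10.7 mcg/mL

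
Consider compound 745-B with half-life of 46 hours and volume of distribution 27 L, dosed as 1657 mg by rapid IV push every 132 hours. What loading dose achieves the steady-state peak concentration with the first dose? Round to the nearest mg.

f = (1/2)^(132/46) ≈ 0.136828; accumulation ratio R = 1/(1−f) ≈ 1.15852.
Loading dose to hit Cmax,ss on first dose: D_load = D_maint·R ≈ 1657 × 1.15852 ≈ 1919.67 mg.

1920 mg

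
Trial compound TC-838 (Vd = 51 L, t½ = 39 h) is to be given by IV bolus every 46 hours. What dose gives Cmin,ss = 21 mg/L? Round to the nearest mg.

τ/t½ = 46/39 ≈ 1.1795, so f = (1/2)^(46/39) ≈ 0.441508.
Cmin,ss = (D/Vd)·f/(1−f), so D = Cmin,ss·Vd·(1−f)/f.
D = 21 × 51 × (1−f)/f ≈ 21 × 51 × 1.26496 ≈ 1354.77 mg.

1355 mg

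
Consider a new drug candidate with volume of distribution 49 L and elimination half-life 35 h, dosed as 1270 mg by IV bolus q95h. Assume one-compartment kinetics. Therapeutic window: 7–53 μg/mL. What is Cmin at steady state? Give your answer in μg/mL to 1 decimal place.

4.7 μg/mL

Over one 95-h interval, 95/35 ≈ 2.7143 half-lives elapse, leaving f ≈ 0.1524 of each dose.
Each bolus raises the concentration by D/Vd = 1270/49 ≈ 25.918 μg/mL.
Steady-state trough Cmin,ss = C₀·f/(1−f) ≈ 25.918 × 0.1524/0.8476 ≈ 4.660 μg/mL.
Trough 4.7 μg/mL vs MEC 7 μg/mL: subtherapeutic.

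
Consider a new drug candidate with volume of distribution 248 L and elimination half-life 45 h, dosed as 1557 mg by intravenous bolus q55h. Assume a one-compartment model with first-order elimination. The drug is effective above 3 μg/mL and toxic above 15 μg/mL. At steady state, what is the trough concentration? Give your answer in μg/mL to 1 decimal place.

k = ln2/t½ = ln2/45 ≈ 0.015403 h⁻¹; fraction remaining f = e^(−kτ) = e^(−0.015403×55) ≈ 0.4286.
At steady state, accumulation factor R = 1/(1 − e^(−kτ)) ≈ 1.7501.
Each bolus raises the concentration by D/Vd = 1557/248 ≈ 6.278 μg/mL.
Cmax,ss = C₀/(1 − f) ≈ 6.278/0.5714 ≈ 10.987 μg/mL.
One interval later, Cmin,ss = Cmax,ss·e^(−kτ) ≈ 10.987 × 0.4286 ≈ 4.709 μg/mL.
Trough 4.7 μg/mL vs MEC 3 μg/mL: adequate.

4.7 μg/mL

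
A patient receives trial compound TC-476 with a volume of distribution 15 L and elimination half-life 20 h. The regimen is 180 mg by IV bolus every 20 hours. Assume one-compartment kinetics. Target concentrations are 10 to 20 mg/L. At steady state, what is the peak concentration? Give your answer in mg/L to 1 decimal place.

The dosing interval is 1 half-life, so f = 2^(−1) = 0.5.
At steady state, R = 1/(1 − 0.5) = 2/1.
Single-dose peak C₀ = D/Vd = 180/15 = 12 mg/L.
Steady-state peak Cmax,ss = C₀·R = 12 × 2/1 ≈ 24.000 mg/L.
Peak 24.0 mg/L vs MTC 20 mg/L: exceeds toxic threshold.

24.0 mg/L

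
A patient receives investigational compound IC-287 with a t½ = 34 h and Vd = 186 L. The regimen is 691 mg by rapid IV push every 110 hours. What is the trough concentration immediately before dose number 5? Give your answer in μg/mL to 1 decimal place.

f = (1/2)^(τ/t½) = (1/2)^(110/34) ≈ 0.1062.
C₀ = D/Vd = 691/186 ≈ 3.715 μg/mL.
Before the 5th dose, 4 doses have been given. Superposition: Cmin = C₀·(f + f² + … + f^4).
≈ 3.715 × (0.1062 + 0.0113 + 0.0012 + 0.0001) ≈ 3.715 × 0.1188 ≈ 0.441 μg/mL.

0.4 μg/mL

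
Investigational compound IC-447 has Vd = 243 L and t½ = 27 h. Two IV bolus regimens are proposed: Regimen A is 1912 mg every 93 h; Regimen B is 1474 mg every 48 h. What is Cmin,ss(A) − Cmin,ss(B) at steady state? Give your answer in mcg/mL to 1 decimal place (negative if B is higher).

-1.7 mcg/mL

Regimen A: f = (1/2)^(93/27) ≈ 0.0919; Cmin,ss = (1912/243)·f/(1−f) ≈ 0.796 mcg/mL.
Regimen B: f = (1/2)^(48/27) ≈ 0.2916; Cmin,ss = (1474/243)·f/(1−f) ≈ 2.497 mcg/mL.
Difference ≈ 0.796 − 2.497 ≈ -1.701 mcg/mL.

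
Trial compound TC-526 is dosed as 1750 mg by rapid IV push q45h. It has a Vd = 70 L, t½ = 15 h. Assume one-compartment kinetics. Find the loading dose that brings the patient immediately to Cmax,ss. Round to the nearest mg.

2000 mg

f = (1/2)^(45/15) ≈ 0.125000; accumulation ratio R = 1/(1−f) ≈ 1.14286.
Loading dose to hit Cmax,ss on first dose: D_load = D_maint·R ≈ 1750 × 1.14286 ≈ 2000.00 mg.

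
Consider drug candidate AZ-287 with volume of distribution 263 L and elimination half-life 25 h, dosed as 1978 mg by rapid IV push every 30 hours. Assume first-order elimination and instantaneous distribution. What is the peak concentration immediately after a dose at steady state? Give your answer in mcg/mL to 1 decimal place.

k = ln2/t½ = ln2/25 ≈ 0.027726 h⁻¹; fraction remaining f = e^(−kτ) = e^(−0.027726×30) ≈ 0.4353.
Accumulation ratio R = 1/(1 − f) ≈ 1/0.5647 ≈ 1.7709.
Each bolus raises the concentration by D/Vd = 1978/263 ≈ 7.521 mcg/mL.
Steady-state peak Cmax,ss = C₀·R ≈ 7.521 × 1.7709 ≈ 13.319 mcg/mL.

13.3 mcg/mL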